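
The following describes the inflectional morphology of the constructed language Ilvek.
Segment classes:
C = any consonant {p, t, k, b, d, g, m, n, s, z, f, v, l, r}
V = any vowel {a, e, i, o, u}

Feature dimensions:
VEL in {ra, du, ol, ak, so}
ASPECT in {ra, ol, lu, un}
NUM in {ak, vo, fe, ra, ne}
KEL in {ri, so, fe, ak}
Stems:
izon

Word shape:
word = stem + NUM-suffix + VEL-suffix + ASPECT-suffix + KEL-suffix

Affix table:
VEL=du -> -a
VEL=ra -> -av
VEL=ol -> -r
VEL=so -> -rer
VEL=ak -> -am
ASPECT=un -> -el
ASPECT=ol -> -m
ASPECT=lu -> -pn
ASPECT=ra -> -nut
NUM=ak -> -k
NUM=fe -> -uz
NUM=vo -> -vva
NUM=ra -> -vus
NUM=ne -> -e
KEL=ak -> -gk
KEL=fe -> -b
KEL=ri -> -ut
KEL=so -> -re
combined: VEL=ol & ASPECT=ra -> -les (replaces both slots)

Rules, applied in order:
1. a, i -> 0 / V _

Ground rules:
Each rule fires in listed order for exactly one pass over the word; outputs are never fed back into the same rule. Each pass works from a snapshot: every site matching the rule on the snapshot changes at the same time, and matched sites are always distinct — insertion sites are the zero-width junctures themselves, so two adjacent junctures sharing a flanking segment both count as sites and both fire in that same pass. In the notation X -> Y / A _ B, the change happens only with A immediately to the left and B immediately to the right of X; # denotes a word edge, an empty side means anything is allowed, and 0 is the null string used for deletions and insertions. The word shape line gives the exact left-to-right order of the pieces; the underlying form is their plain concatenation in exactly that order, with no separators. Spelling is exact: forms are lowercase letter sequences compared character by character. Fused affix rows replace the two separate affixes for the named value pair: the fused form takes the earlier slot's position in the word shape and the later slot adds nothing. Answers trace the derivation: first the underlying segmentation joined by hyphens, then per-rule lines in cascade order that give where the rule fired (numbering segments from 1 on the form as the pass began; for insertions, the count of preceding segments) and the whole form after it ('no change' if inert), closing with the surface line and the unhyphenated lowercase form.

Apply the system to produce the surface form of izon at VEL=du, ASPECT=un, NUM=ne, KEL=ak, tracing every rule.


underlying: izon-e-a-el-gk
1. a, i -> 0 / V _: fires at position(s) 6: izoneelgk
surface: izoneelgk


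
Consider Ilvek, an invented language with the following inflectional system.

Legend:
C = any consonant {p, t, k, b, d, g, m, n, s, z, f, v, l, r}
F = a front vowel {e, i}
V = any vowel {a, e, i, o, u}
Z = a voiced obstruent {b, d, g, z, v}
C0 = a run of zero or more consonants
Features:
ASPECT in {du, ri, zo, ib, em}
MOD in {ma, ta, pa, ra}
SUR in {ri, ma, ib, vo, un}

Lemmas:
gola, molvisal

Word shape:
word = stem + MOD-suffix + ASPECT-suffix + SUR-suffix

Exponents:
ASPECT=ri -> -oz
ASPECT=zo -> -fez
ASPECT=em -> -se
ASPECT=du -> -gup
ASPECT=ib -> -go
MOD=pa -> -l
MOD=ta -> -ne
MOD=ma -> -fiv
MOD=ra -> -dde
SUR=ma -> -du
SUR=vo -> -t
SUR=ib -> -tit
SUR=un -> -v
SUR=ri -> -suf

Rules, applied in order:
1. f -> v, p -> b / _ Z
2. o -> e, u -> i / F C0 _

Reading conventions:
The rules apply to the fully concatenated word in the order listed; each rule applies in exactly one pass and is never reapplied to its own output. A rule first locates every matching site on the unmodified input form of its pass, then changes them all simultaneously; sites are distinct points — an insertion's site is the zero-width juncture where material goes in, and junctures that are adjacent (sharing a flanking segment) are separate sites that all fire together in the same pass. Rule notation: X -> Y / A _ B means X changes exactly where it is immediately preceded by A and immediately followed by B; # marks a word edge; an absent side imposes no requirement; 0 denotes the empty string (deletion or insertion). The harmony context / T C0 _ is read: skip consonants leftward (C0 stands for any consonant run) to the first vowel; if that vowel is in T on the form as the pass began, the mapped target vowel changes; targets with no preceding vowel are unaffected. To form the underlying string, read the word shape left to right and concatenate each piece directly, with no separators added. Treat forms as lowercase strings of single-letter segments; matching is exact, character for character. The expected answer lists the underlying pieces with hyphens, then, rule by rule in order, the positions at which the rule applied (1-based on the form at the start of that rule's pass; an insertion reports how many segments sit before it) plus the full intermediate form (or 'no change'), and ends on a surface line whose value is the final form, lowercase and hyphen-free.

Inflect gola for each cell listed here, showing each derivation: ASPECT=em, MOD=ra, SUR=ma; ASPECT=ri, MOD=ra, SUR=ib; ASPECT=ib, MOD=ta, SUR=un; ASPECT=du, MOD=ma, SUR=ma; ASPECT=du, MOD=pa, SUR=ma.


cell ASPECT=em, MOD=ra, SUR=ma:
underlying: gola-dde-se-du
1. f -> v, p -> b / _ Z: no change
2. o -> e, u -> i / F C0 _: fires at position(s) 11: goladdesedi
surface: goladdesedi

cell ASPECT=ri, MOD=ra, SUR=ib:
underlying: gola-dde-oz-tit
1. f -> v, p -> b / _ Z: no change
2. o -> e, u -> i / F C0 _: fires at position(s) 8: goladdeeztit
surface: goladdeeztit

cell ASPECT=ib, MOD=ta, SUR=un:
underlying: gola-ne-go-v
1. f -> v, p -> b / _ Z: no change
2. o -> e, u -> i / F C0 _: fires at position(s) 8: golanegev
surface: golanegev

cell ASPECT=du, MOD=ma, SUR=ma:
underlying: gola-fiv-gup-du
1. f -> v, p -> b / _ Z: fires at position(s) 10: golafivgubdu
2. o -> e, u -> i / F C0 _: fires at position(s) 9: golafivgibdu
surface: golafivgibdu

cell ASPECT=du, MOD=pa, SUR=ma:
underlying: gola-l-gup-du
1. f -> v, p -> b / _ Z: fires at position(s) 8: golalgubdu
2. o -> e, u -> i / F C0 _: no change
surface: golalgubdu


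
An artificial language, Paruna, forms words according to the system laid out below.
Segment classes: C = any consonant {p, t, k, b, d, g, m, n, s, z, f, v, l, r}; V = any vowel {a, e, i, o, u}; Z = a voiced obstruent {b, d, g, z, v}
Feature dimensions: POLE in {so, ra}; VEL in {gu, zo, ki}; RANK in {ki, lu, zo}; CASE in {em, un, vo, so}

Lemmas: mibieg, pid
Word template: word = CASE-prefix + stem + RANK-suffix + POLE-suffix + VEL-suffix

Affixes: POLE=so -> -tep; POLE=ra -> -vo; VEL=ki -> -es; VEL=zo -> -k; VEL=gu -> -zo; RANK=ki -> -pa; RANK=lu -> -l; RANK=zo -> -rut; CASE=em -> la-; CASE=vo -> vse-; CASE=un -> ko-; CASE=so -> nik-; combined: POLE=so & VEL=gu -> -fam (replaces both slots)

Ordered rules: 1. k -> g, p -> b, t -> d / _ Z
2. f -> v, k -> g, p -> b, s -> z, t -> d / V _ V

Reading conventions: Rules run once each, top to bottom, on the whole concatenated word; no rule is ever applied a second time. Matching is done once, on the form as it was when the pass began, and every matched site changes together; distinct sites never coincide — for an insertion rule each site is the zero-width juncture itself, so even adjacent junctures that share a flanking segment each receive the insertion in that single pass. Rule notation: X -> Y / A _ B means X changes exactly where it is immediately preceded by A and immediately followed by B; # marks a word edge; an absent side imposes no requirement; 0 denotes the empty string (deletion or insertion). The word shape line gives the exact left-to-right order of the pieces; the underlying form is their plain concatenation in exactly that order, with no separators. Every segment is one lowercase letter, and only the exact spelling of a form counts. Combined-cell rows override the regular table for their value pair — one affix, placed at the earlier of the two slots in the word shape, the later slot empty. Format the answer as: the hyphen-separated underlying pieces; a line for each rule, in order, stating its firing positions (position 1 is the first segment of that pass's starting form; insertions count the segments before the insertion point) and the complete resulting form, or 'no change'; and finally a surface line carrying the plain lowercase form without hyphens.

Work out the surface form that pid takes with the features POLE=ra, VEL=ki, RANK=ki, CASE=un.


underlying: ko-pid-pa-vo-es
1. k -> g, p -> b, t -> d / _ Z: no change
2. f -> v, k -> g, p -> b, s -> z, t -> d / V _ V: fires at position(s) 3: kobidpavoes
surface: kobidpavoes


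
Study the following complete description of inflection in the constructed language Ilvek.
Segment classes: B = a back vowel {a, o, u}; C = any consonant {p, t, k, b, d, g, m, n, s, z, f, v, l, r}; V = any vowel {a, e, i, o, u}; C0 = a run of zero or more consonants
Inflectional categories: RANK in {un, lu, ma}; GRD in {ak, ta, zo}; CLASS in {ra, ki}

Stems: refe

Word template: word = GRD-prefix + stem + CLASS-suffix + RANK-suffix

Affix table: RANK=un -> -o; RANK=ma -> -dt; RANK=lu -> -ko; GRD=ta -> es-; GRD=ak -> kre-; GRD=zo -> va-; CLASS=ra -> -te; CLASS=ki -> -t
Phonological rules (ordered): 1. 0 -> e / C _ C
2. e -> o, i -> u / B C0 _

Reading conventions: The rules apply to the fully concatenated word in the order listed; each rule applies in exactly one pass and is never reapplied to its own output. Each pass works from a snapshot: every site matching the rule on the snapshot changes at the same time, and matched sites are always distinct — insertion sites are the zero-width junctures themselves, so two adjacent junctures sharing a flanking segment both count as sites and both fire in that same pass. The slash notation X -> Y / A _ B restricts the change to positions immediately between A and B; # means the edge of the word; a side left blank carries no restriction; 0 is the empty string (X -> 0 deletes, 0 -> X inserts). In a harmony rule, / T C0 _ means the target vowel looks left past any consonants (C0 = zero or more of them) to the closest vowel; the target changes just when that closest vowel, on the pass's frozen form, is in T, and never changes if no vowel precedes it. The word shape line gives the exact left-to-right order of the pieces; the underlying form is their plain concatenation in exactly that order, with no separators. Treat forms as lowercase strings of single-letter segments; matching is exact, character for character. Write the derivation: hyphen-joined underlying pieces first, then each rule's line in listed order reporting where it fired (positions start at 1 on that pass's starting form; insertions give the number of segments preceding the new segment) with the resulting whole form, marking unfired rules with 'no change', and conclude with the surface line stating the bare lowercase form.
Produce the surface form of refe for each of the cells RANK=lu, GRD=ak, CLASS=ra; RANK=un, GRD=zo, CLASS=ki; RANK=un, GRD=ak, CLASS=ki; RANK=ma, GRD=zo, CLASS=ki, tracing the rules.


cell RANK=lu, GRD=ak, CLASS=ra:
underlying: kre-refe-te-ko
1. 0 -> e / C _ C: inserts after position(s) 1: kererefeteko
2. e -> o, i -> u / B C0 _: no change
surface: kererefeteko

cell RANK=un, GRD=zo, CLASS=ki:
underlying: va-refe-t-o
1. 0 -> e / C _ C: no change
2. e -> o, i -> u / B C0 _: fires at position(s) 4: varofeto
surface: varofeto

cell RANK=un, GRD=ak, CLASS=ki:
underlying: kre-refe-t-o
1. 0 -> e / C _ C: inserts after position(s) 1: kererefeto
2. e -> o, i -> u / B C0 _: no change
surface: kererefeto

cell RANK=ma, GRD=zo, CLASS=ki:
underlying: va-refe-t-dt
1. 0 -> e / C _ C: inserts after position(s) 7, 8: varefetedet
2. e -> o, i -> u / B C0 _: fires at position(s) 4: varofetedet
surface: varofetedet


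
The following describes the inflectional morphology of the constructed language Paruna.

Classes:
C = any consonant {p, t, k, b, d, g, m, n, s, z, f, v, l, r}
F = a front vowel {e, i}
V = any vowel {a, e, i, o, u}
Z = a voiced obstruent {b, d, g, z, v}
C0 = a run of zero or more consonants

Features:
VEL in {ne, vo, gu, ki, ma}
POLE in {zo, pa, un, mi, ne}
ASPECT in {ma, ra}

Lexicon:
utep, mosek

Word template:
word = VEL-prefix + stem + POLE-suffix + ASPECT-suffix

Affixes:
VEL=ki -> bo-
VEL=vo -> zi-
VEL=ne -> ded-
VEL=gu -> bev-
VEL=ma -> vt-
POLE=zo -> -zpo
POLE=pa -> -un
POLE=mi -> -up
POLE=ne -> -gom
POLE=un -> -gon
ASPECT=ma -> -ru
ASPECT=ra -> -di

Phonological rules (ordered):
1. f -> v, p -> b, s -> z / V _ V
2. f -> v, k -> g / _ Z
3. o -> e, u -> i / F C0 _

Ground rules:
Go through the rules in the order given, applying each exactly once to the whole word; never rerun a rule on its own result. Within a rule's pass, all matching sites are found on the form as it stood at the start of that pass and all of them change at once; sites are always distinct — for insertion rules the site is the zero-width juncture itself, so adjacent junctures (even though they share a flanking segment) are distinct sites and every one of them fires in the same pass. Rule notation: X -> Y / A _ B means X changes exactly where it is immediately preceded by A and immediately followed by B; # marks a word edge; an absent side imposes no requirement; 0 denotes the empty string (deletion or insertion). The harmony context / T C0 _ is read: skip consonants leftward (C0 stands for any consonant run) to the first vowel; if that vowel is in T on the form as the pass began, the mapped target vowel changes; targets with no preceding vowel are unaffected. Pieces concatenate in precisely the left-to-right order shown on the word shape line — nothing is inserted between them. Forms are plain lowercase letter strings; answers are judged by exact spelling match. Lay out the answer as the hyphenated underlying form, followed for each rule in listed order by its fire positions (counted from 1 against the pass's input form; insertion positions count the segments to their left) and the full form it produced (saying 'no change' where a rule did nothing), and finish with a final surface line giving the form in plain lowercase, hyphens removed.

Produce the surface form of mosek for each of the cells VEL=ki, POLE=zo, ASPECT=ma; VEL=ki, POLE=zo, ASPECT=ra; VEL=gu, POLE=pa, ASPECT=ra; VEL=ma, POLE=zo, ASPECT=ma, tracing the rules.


cell VEL=ki, POLE=zo, ASPECT=ma:
underlying: bo-mosek-zpo-ru
1. f -> v, p -> b, s -> z / V _ V: fires at position(s) 5: bomozekzporu
2. f -> v, k -> g / _ Z: fires at position(s) 7: bomozegzporu
3. o -> e, u -> i / F C0 _: fires at position(s) 10: bomozegzperu
surface: bomozegzperu

cell VEL=ki, POLE=zo, ASPECT=ra:
underlying: bo-mosek-zpo-di
1. f -> v, p -> b, s -> z / V _ V: fires at position(s) 5: bomozekzpodi
2. f -> v, k -> g / _ Z: fires at position(s) 7: bomozegzpodi
3. o -> e, u -> i / F C0 _: fires at position(s) 10: bomozegzpedi
surface: bomozegzpedi

cell VEL=gu, POLE=pa, ASPECT=ra:
underlying: bev-mosek-un-di
1. f -> v, p -> b, s -> z / V _ V: fires at position(s) 6: bevmozekundi
2. f -> v, k -> g / _ Z: no change
3. o -> e, u -> i / F C0 _: fires at position(s) 5, 9: bevmezekindi
surface: bevmezekindi

cell VEL=ma, POLE=zo, ASPECT=ma:
underlying: vt-mosek-zpo-ru
1. f -> v, p -> b, s -> z / V _ V: fires at position(s) 5: vtmozekzporu
2. f -> v, k -> g / _ Z: fires at position(s) 7: vtmozegzporu
3. o -> e, u -> i / F C0 _: fires at position(s) 10: vtmozegzperu
surface: vtmozegzperu


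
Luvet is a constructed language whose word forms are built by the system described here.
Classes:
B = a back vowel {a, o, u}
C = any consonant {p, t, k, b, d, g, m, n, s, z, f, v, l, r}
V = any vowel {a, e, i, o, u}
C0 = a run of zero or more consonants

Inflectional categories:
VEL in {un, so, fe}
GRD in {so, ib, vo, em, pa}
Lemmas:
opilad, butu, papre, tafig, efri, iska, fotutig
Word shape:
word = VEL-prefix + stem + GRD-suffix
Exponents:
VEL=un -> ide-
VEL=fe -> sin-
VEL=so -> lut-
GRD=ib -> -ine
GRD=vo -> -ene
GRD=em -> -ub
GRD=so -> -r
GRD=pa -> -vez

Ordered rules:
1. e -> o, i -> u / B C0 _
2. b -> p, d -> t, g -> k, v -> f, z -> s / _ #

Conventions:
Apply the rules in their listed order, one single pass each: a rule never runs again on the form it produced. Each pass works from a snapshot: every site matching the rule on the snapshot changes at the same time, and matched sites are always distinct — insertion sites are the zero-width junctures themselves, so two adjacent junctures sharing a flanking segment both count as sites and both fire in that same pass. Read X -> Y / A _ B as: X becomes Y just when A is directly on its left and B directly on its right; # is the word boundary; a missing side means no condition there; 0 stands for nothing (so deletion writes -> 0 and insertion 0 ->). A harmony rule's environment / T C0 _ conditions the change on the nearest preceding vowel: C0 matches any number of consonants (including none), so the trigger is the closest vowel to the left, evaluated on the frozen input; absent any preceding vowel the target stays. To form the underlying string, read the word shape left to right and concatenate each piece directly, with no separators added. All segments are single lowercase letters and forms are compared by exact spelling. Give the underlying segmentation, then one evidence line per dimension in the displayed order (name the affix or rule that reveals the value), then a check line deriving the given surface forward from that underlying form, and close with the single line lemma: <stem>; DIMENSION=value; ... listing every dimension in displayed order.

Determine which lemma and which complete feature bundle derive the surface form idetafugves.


underlying: ide-tafig-vez
VEL=un - signalled by the affix ide-
GRD=pa - signalled by the affix -vez
check: idetafigvez -> idetafugvez -> idetafugves
lemma: tafig; VEL=un; GRD=pa


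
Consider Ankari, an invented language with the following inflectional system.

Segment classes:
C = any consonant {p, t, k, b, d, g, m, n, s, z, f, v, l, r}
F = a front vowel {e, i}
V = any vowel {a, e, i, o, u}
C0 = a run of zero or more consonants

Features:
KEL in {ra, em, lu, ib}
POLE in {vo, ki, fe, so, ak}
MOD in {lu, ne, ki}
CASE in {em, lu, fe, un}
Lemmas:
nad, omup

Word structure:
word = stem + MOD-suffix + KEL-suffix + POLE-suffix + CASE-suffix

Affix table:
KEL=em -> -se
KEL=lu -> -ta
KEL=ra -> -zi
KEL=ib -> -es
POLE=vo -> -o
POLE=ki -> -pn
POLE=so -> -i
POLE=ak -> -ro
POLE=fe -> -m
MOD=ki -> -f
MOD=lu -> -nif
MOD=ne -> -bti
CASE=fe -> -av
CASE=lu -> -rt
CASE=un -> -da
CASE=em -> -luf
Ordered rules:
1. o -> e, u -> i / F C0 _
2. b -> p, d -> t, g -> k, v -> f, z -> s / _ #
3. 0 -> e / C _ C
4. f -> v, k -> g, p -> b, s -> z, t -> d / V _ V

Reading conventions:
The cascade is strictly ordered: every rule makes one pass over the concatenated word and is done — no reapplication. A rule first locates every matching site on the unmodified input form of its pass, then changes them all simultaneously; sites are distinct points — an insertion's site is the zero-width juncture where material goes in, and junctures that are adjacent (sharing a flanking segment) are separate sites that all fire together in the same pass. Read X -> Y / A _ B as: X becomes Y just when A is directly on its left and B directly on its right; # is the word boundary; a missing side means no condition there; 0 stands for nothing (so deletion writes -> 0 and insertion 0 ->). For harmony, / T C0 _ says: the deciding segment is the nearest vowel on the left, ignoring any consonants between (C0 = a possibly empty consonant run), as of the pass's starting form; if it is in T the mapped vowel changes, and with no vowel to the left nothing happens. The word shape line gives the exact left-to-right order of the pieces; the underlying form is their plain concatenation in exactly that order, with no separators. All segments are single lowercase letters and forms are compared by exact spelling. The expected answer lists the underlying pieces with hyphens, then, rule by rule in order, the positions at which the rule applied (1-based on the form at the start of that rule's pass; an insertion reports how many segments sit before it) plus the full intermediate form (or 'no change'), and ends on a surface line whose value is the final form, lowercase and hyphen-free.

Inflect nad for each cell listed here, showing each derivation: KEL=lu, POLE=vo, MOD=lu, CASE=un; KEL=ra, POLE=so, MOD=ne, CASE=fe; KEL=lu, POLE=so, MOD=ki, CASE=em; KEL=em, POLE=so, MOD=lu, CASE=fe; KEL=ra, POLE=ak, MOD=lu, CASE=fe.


cell KEL=lu, POLE=vo, MOD=lu, CASE=un:
underlying: nad-nif-ta-o-da
1. o -> e, u -> i / F C0 _: no change
2. b -> p, d -> t, g -> k, v -> f, z -> s / _ #: no change
3. 0 -> e / C _ C: inserts after position(s) 3, 6: nadenifetaoda
4. f -> v, k -> g, p -> b, s -> z, t -> d / V _ V: fires at position(s) 7, 9: nadenivedaoda
surface: nadenivedaoda

cell KEL=ra, POLE=so, MOD=ne, CASE=fe:
underlying: nad-bti-zi-i-av
1. o -> e, u -> i / F C0 _: no change
2. b -> p, d -> t, g -> k, v -> f, z -> s / _ #: fires at position(s) 11: nadbtiziiaf
3. 0 -> e / C _ C: inserts after position(s) 3, 4: nadebetiziiaf
4. f -> v, k -> g, p -> b, s -> z, t -> d / V _ V: fires at position(s) 7: nadebediziiaf
surface: nadebediziiaf

cell KEL=lu, POLE=so, MOD=ki, CASE=em:
underlying: nad-f-ta-i-luf
1. o -> e, u -> i / F C0 _: fires at position(s) 9: nadftailif
2. b -> p, d -> t, g -> k, v -> f, z -> s / _ #: no change
3. 0 -> e / C _ C: inserts after position(s) 3, 4: nadefetailif
4. f -> v, k -> g, p -> b, s -> z, t -> d / V _ V: fires at position(s) 5, 7: nadevedailif
surface: nadevedailif

cell KEL=em, POLE=so, MOD=lu, CASE=fe:
underlying: nad-nif-se-i-av
1. o -> e, u -> i / F C0 _: no change
2. b -> p, d -> t, g -> k, v -> f, z -> s / _ #: fires at position(s) 11: nadnifseiaf
3. 0 -> e / C _ C: inserts after position(s) 3, 6: nadenifeseiaf
4. f -> v, k -> g, p -> b, s -> z, t -> d / V _ V: fires at position(s) 7, 9: nadenivezeiaf
surface: nadenivezeiaf

cell KEL=ra, POLE=ak, MOD=lu, CASE=fe:
underlying: nad-nif-zi-ro-av
1. o -> e, u -> i / F C0 _: fires at position(s) 10: nadnifzireav
2. b -> p, d -> t, g -> k, v -> f, z -> s / _ #: fires at position(s) 12: nadnifzireaf
3. 0 -> e / C _ C: inserts after position(s) 3, 6: nadenifezireaf
4. f -> v, k -> g, p -> b, s -> z, t -> d / V _ V: fires at position(s) 7: nadenivezireaf
surface: nadenivezireaf


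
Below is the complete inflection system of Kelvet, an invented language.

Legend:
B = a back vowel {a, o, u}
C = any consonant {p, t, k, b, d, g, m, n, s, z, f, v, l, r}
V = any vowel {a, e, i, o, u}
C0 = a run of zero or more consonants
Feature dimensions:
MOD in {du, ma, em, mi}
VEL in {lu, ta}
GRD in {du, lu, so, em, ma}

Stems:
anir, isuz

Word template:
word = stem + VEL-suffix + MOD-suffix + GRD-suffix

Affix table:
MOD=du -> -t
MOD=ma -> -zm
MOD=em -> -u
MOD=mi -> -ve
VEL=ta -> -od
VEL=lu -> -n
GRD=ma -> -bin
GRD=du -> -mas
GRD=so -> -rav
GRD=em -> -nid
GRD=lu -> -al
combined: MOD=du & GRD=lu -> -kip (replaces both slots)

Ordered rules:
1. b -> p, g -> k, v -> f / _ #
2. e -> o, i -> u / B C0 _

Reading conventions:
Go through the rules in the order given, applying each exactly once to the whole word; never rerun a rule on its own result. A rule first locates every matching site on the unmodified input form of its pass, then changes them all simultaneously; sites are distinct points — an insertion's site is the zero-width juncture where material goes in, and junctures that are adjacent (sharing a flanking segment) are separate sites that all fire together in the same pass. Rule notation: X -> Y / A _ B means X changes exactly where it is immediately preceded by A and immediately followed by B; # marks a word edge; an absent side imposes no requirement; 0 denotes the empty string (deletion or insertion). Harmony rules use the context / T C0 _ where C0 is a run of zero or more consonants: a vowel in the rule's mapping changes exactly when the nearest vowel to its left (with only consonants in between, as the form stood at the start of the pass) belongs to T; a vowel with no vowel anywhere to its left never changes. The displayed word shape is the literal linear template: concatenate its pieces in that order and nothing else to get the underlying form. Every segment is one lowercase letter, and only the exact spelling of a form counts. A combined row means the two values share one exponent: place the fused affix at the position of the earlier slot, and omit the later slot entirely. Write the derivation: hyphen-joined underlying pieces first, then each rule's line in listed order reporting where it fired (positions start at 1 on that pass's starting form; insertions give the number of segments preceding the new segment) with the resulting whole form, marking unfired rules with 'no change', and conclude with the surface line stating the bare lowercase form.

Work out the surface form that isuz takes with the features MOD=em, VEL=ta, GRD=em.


underlying: isuz-od-u-nid
1. b -> p, g -> k, v -> f / _ #: no change
2. e -> o, i -> u / B C0 _: fires at position(s) 9: isuzodunud
surface: isuzodunud


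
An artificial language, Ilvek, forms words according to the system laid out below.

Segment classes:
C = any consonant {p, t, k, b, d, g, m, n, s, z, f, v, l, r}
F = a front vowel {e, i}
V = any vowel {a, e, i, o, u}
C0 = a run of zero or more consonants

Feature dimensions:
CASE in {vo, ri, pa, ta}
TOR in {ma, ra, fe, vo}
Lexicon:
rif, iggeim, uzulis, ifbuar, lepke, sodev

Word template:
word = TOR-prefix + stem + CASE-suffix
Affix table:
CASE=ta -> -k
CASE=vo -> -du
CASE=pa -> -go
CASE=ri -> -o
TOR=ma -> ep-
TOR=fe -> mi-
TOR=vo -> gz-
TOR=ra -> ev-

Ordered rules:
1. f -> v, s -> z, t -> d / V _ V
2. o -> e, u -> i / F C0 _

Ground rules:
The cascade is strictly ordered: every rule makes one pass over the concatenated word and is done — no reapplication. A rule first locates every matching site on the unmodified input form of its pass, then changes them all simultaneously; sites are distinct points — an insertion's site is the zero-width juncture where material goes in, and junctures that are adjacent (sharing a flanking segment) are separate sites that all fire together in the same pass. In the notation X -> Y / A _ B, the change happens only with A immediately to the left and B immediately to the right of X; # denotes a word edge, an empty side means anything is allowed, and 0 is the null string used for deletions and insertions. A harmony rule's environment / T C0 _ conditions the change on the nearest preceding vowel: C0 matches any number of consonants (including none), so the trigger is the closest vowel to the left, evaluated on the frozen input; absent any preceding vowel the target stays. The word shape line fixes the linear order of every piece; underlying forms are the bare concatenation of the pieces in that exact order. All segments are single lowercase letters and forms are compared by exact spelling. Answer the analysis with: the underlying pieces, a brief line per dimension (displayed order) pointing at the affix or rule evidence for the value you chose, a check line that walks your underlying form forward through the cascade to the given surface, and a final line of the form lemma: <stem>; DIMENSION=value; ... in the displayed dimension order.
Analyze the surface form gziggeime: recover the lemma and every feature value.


underlying: gz-iggeim-o
CASE=ri - signalled by the affix -o
TOR=vo - signalled by the affix gz-
check: gziggeimo -> gziggeimo -> gziggeime
lemma: iggeim; CASE=ri; TOR=vo


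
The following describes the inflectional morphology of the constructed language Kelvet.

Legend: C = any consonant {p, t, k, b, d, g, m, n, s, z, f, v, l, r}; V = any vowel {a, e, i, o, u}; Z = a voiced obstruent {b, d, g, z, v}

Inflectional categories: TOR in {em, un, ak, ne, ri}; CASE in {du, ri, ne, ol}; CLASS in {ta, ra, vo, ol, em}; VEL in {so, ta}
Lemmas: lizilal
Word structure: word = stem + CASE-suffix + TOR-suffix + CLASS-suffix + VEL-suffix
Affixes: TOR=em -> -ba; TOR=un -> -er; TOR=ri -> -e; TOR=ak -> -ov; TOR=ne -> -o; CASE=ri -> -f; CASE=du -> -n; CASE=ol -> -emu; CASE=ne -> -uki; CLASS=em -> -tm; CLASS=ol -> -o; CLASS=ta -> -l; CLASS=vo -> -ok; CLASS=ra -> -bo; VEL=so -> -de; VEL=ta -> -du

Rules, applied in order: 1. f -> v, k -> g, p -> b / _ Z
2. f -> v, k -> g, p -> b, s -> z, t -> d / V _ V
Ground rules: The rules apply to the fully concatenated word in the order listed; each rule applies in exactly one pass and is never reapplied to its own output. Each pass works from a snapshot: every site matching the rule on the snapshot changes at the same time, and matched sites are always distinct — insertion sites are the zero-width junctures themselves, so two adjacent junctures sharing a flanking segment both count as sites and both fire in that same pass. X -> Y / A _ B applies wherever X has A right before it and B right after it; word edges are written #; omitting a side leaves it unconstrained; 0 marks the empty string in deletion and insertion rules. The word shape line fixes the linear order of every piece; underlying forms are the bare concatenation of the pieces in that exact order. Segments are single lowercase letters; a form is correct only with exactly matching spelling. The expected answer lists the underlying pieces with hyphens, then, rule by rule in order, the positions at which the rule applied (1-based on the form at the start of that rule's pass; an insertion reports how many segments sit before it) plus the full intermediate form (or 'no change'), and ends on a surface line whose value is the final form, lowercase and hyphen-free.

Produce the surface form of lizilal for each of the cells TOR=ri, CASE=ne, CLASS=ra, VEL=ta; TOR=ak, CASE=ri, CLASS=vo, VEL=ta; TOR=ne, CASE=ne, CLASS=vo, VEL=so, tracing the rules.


cell TOR=ri, CASE=ne, CLASS=ra, VEL=ta:
underlying: lizilal-uki-e-bo-du
1. f -> v, k -> g, p -> b / _ Z: no change
2. f -> v, k -> g, p -> b, s -> z, t -> d / V _ V: fires at position(s) 9: lizilalugiebodu
surface: lizilalugiebodu

cell TOR=ak, CASE=ri, CLASS=vo, VEL=ta:
underlying: lizilal-f-ov-ok-du
1. f -> v, k -> g, p -> b / _ Z: fires at position(s) 12: lizilalfovogdu
2. f -> v, k -> g, p -> b, s -> z, t -> d / V _ V: no change
surface: lizilalfovogdu

cell TOR=ne, CASE=ne, CLASS=vo, VEL=so:
underlying: lizilal-uki-o-ok-de
1. f -> v, k -> g, p -> b / _ Z: fires at position(s) 13: lizilalukioogde
2. f -> v, k -> g, p -> b, s -> z, t -> d / V _ V: fires at position(s) 9: lizilalugioogde
surface: lizilalugioogde


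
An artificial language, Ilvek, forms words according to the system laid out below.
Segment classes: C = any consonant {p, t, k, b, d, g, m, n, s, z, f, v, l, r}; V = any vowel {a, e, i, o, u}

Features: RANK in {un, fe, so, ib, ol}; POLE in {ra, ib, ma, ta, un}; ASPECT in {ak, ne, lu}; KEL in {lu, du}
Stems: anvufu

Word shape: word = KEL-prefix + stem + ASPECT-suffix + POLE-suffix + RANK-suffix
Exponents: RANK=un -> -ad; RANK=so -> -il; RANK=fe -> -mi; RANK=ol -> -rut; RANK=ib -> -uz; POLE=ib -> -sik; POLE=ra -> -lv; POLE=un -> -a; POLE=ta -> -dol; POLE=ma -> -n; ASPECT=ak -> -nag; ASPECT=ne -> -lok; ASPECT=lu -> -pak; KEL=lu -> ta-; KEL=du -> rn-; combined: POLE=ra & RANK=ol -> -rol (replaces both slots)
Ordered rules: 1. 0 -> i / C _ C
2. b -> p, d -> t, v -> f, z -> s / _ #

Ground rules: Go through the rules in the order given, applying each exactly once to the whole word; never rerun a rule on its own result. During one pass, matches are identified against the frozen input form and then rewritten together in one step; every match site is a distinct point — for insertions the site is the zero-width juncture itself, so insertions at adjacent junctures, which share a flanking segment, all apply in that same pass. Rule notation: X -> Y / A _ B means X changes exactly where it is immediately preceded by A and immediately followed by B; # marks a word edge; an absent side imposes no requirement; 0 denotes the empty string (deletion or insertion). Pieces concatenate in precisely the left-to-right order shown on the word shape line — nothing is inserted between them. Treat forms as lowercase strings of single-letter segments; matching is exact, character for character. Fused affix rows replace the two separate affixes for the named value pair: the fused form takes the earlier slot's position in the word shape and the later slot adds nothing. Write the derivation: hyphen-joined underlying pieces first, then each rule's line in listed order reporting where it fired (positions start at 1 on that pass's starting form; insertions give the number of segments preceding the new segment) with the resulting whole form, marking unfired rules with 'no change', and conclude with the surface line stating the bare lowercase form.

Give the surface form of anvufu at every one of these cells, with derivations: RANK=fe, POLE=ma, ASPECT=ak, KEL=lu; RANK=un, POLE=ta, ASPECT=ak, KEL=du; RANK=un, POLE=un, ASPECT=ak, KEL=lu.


cell RANK=fe, POLE=ma, ASPECT=ak, KEL=lu:
underlying: ta-anvufu-nag-n-mi
1. 0 -> i / C _ C: inserts after position(s) 4, 11, 12: taanivufunaginimi
2. b -> p, d -> t, v -> f, z -> s / _ #: no change
surface: taanivufunaginimi

cell RANK=un, POLE=ta, ASPECT=ak, KEL=du:
underlying: rn-anvufu-nag-dol-ad
1. 0 -> i / C _ C: inserts after position(s) 1, 4, 11: rinanivufunagidolad
2. b -> p, d -> t, v -> f, z -> s / _ #: fires at position(s) 19: rinanivufunagidolat
surface: rinanivufunagidolat

cell RANK=un, POLE=un, ASPECT=ak, KEL=lu:
underlying: ta-anvufu-nag-a-ad
1. 0 -> i / C _ C: inserts after position(s) 4: taanivufunagaad
2. b -> p, d -> t, v -> f, z -> s / _ #: fires at position(s) 15: taanivufunagaat
surface: taanivufunagaat


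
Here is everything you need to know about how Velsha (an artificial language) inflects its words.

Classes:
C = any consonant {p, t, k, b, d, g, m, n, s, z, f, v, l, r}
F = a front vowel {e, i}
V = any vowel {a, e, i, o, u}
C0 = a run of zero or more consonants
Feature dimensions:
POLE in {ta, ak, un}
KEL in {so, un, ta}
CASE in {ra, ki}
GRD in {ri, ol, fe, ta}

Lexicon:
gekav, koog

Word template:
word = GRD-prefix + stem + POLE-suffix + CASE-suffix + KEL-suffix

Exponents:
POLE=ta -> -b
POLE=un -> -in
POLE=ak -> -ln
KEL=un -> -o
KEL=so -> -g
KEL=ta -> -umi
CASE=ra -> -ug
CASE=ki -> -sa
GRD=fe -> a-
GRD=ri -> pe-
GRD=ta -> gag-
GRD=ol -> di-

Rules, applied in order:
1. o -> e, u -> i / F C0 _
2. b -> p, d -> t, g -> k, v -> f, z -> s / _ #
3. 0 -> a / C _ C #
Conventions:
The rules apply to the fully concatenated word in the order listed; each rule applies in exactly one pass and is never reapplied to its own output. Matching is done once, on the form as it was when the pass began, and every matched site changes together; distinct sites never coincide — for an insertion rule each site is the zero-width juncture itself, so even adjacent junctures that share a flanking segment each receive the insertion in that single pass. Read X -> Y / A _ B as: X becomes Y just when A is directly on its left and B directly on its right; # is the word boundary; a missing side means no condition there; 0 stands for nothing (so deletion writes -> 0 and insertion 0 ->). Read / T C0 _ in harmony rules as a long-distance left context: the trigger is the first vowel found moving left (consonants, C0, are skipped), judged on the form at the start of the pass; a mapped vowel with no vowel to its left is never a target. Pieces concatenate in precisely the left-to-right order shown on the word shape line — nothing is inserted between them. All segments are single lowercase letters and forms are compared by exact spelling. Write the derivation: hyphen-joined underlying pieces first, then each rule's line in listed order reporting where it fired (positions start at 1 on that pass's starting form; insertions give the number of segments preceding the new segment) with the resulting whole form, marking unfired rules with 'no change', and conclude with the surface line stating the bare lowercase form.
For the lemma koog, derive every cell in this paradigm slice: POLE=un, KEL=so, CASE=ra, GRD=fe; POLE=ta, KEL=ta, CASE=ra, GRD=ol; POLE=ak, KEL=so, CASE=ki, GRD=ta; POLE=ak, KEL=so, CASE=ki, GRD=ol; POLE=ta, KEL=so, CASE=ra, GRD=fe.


cell POLE=un, KEL=so, CASE=ra, GRD=fe:
underlying: a-koog-in-ug-g
1. o -> e, u -> i / F C0 _: fires at position(s) 8: akooginigg
2. b -> p, d -> t, g -> k, v -> f, z -> s / _ #: fires at position(s) 10: akooginigk
3. 0 -> a / C _ C #: inserts after position(s) 9: akooginigak
surface: akooginigak

cell POLE=ta, KEL=ta, CASE=ra, GRD=ol:
underlying: di-koog-b-ug-umi
1. o -> e, u -> i / F C0 _: fires at position(s) 4: dikeogbugumi
2. b -> p, d -> t, g -> k, v -> f, z -> s / _ #: no change
3. 0 -> a / C _ C #: no change
surface: dikeogbugumi

cell POLE=ak, KEL=so, CASE=ki, GRD=ta:
underlying: gag-koog-ln-sa-g
1. o -> e, u -> i / F C0 _: no change
2. b -> p, d -> t, g -> k, v -> f, z -> s / _ #: fires at position(s) 12: gagkooglnsak
3. 0 -> a / C _ C #: no change
surface: gagkooglnsak

cell POLE=ak, KEL=so, CASE=ki, GRD=ol:
underlying: di-koog-ln-sa-g
1. o -> e, u -> i / F C0 _: fires at position(s) 4: dikeoglnsag
2. b -> p, d -> t, g -> k, v -> f, z -> s / _ #: fires at position(s) 11: dikeoglnsak
3. 0 -> a / C _ C #: no change
surface: dikeoglnsak

cell POLE=ta, KEL=so, CASE=ra, GRD=fe:
underlying: a-koog-b-ug-g
1. o -> e, u -> i / F C0 _: no change
2. b -> p, d -> t, g -> k, v -> f, z -> s / _ #: fires at position(s) 9: akoogbugk
3. 0 -> a / C _ C #: inserts after position(s) 8: akoogbugak
surface: akoogbugak


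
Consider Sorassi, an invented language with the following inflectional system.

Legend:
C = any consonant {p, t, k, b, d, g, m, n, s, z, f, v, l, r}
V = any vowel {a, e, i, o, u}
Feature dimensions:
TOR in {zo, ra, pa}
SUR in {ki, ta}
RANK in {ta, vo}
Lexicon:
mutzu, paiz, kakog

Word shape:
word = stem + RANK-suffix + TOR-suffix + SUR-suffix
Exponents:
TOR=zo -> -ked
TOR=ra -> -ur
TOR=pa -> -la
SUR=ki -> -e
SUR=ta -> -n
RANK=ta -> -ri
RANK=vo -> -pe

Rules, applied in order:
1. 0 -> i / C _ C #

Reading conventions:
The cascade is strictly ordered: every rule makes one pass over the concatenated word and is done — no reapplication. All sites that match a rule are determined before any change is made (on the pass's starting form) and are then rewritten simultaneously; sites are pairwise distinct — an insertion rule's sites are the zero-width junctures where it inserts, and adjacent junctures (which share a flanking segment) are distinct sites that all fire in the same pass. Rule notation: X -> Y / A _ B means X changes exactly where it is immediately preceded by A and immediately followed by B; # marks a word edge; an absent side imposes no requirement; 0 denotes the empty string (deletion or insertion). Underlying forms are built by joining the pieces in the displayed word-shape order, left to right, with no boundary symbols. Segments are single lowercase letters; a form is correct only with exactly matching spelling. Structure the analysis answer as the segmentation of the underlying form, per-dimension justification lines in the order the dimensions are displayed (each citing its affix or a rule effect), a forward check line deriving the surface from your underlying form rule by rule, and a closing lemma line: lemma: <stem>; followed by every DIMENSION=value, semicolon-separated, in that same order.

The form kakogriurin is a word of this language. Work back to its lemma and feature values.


underlying: kakog-ri-ur-n
TOR=ra - signalled by the affix -ur
SUR=ta - signalled by the affix -n
RANK=ta - signalled by the affix -ri
check: kakogriurn -> kakogriurin
lemma: kakog; TOR=ra; SUR=ta; RANK=ta


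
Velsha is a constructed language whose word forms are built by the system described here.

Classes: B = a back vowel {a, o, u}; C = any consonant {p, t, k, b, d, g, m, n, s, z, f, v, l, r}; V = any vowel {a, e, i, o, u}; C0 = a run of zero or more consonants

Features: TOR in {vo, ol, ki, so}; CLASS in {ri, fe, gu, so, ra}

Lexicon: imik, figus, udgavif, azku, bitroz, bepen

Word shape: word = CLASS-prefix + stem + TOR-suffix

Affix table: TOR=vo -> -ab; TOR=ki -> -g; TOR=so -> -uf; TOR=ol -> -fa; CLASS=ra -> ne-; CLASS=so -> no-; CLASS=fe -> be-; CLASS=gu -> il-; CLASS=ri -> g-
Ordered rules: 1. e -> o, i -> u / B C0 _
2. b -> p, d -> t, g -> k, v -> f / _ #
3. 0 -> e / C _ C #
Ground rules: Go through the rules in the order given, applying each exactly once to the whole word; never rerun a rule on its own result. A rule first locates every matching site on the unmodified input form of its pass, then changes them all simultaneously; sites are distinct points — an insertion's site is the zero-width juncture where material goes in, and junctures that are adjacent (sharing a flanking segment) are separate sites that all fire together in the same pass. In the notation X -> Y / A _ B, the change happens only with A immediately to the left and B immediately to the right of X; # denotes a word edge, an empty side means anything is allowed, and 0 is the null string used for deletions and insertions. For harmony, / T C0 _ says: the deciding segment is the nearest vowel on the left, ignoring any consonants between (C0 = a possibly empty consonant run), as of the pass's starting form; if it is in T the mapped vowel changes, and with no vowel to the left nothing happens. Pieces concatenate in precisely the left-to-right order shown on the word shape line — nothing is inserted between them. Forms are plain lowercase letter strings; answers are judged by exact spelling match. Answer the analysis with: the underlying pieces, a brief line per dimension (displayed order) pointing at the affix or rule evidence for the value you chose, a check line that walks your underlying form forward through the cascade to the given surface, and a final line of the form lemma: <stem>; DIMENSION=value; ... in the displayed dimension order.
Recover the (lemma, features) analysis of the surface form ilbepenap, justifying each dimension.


underlying: il-bepen-ab
TOR=vo - signalled by the affix -ab
CLASS=gu - signalled by the affix il-
check: ilbepenab -> ilbepenab -> ilbepenap -> ilbepenap
lemma: bepen; TOR=vo; CLASS=gu
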